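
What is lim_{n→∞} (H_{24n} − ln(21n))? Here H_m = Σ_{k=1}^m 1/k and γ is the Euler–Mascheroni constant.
lim = ln(8/7) + γ

By Euler-Maclaurin, H_m = ln m + γ + O(1/m). So
  H_{24n} − ln(21n) = ln(24n) + γ − ln(21n) + O(1/n)
                       = ln(24/21) + γ + O(1/n).
Hence the limit is ln(24/21) + γ (= ln(8/7)).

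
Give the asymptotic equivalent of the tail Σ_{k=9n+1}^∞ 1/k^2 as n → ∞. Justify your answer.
Σ_{k>9n} 1/k^2 ~ 1/(1 · (9n))

Compare to the integral: ∫_{9n}^∞ x^(−2) dx = [−x^(−1)/1]_{9n}^∞ = 1/((2−1)·(9n)). Euler-Maclaurin then gives
  Σ_{k>9n} 1/k^2 = ∫_{9n}^∞ dx/x^2 − 1/(2·(9n)^2) + O(1/(9n)^3).
(Equivalently this is ζ(2) − Σ_{k≤9n} 1/k^2.)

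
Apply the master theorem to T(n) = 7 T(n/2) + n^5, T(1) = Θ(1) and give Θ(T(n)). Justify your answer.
T(n) = Θ(n^5)

log_2 7 ≈ 2.807. f(n) = n^5 dominates n^(log_2 7) since 5 > 2.807, and the regularity condition a·f(n/b) = 7·(n/2)^5 = (7/32)·n^5 ≤ c·f(n) holds with c = 7/32 ≈ 0.219 < 1. So this is Case 3: T(n) = Θ(f(n)) = Θ(n^5).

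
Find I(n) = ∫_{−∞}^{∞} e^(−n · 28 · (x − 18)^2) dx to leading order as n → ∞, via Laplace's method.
I(n) = sqrt(π/(28n))

Here φ(x) = 28 · (x − 18)^2 has its unique minimum at x* = 18 with φ(x*) = 0 and φ''(x*) = 56. Laplace's method gives
  I(n) ~ e^(−n φ(x*)) · sqrt(2π / (n · φ''(x*))) = sqrt(2π / (56n)) = sqrt(π/(28n)).
This is exact: substituting u = (x − 18)·sqrt(28n) gives I(n) = (1/sqrt(28n)) ∫_{−∞}^{∞} e^(−u^2) du = sqrt(π/(28n)).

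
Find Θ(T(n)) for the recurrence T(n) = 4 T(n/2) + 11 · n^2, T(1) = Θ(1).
T(n) = Θ(n^2 log n)

log_2 4 = 2, and f(n) = 11 · n^2 = Θ(n^(log_2 4)). This is Case 2 of the master theorem: T(n) = Θ(f(n) · log n) = Θ(n^2 log n).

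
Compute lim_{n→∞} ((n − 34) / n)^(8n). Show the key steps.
lim = e^(−272)

Rewrite as (1 − 34/n)^(8n). By the standard limit (1 + x/n)^n → e^x, we have (1 − 34/n)^n → e^(−34), and raising to the 8th power gives e^(−272).
More precisely, ln[(1 − 34/n)^(8n)] = 8n · ln(1 − 34/n) = 8n · (-34/n + O(1/n^2)) = -272 + O(1/n) → -272.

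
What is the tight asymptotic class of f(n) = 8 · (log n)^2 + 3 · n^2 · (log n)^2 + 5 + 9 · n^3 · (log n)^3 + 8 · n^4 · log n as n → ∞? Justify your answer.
f(n) ∈ Θ(n^4 · log n)

Compare the terms by growth order. For large n, n^a · (log n)^b dominates n^a' · (log n)^b' iff a > a', or (a = a' and b > b'). Ranking the 5 terms shows the dominant one is 8 · n^4 · log n. Hence f(n) ∈ Θ(n^4 · log n).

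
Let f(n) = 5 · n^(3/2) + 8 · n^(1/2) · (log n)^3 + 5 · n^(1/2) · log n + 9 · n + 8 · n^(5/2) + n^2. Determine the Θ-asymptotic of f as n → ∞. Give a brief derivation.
f(n) ∈ Θ(n^(5/2))

Compare the terms by growth order. For large n, n^a · (log n)^b dominates n^a' · (log n)^b' iff a > a', or (a = a' and b > b'). Ranking the 6 terms shows the dominant one is 8 · n^(5/2). Hence f(n) ∈ Θ(n^(5/2)).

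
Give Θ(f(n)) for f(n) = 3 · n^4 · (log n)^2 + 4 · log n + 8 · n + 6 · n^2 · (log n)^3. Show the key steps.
f(n) ∈ Θ(n^4 · (log n)^2)

Compare the terms by growth order. For large n, n^a · (log n)^b dominates n^a' · (log n)^b' iff a > a', or (a = a' and b > b'). Ranking the 4 terms shows the dominant one is 3 · n^4 · (log n)^2. Hence f(n) ∈ Θ(n^4 · (log n)^2).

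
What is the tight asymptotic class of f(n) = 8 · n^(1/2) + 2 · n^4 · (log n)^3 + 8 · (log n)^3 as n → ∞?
f(n) ∈ Θ(n^4 · (log n)^3)

Compare the terms by growth order. For large n, n^a · (log n)^b dominates n^a' · (log n)^b' iff a > a', or (a = a' and b > b'). Ranking the 3 terms shows the dominant one is 2 · n^4 · (log n)^3. Hence f(n) ∈ Θ(n^4 · (log n)^3).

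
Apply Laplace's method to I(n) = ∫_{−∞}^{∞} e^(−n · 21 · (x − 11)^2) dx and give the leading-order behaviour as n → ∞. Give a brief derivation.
I(n) = sqrt(π/(21n))

Here φ(x) = 21 · (x − 11)^2 has its unique minimum at x* = 11 with φ(x*) = 0 and φ''(x*) = 42. Laplace's method gives
  I(n) ~ e^(−n φ(x*)) · sqrt(2π / (n · φ''(x*))) = sqrt(2π / (42n)) = sqrt(π/(21n)).
This is exact: substituting u = (x − 11)·sqrt(21n) gives I(n) = (1/sqrt(21n)) ∫_{−∞}^{∞} e^(−u^2) du = sqrt(π/(21n)).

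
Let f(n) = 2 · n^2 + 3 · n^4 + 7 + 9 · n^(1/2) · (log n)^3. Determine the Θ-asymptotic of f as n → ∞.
f(n) ∈ Θ(n^4)

Compare the terms by growth order. For large n, n^a · (log n)^b dominates n^a' · (log n)^b' iff a > a', or (a = a' and b > b'). Ranking the 4 terms shows the dominant one is 3 · n^4. Hence f(n) ∈ Θ(n^4).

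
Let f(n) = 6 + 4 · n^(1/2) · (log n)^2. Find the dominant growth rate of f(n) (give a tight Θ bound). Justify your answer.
f(n) ∈ Θ(n^(1/2) · (log n)^2)

Compare the terms by growth order. For large n, n^a · (log n)^b dominates n^a' · (log n)^b' iff a > a', or (a = a' and b > b'). Ranking the 2 terms shows the dominant one is 4 · n^(1/2) · (log n)^2. Hence f(n) ∈ Θ(n^(1/2) · (log n)^2).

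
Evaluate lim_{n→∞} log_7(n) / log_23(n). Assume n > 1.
lim = ln(23) / ln(7) = log_7(23)

Change of base: log_7(n) = ln n / ln 7 and log_23(n) = ln n / ln 23. The ratio is (ln n / ln 7) · (ln 23 / ln n) = ln 23 / ln 7, a constant independent of n. So the limit is ln 23 / ln 7 = log_7(23).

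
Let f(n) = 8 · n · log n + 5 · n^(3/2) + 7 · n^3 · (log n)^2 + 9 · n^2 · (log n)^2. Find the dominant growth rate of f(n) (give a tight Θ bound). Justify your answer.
f(n) ∈ Θ(n^3 · (log n)^2)

Compare the terms by growth order. For large n, n^a · (log n)^b dominates n^a' · (log n)^b' iff a > a', or (a = a' and b > b'). Ranking the 4 terms shows the dominant one is 7 · n^3 · (log n)^2. Hence f(n) ∈ Θ(n^3 · (log n)^2).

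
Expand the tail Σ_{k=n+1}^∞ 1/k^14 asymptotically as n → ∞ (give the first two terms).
Σ_{k>n} 1/k^14 = 1/(13 · n^13) − 1/(2 · n^14) + O(1/n^15)

Compare to the integral: ∫_{n}^∞ x^(−14) dx = [−x^(−13)/13]_{n}^∞ = 1/((14−1)·n^13). The Euler-Maclaurin correction adds −f(n)/2 = −1/(2·n^14). Euler-Maclaurin then gives
  Σ_{k>n} 1/k^14 = ∫_{n}^∞ dx/x^14 − 1/(2·n^14) + O(1/n^15).
(Equivalently this is ζ(14) − Σ_{k≤n} 1/k^14.)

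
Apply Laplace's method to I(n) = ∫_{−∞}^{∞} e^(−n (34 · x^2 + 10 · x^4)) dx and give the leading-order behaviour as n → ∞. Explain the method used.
I(n) ~ sqrt(π/(34n))

φ(x) = 34 · x^2 + 10 · x^4 has its unique global minimum at x* = 0 (since φ'(x) = 68x + 40x^3 = 0 only at x = 0 for real x with both coefficients positive, and φ → ∞ as |x| → ∞). At x* = 0, φ(0) = 0 and φ''(0) = 68. Laplace's method then gives
  I(n) ~ sqrt(2π / (n · φ''(0))) · e^(−n φ(0)) = sqrt(2π / (68n)) = sqrt(π/(34n)).
The 10 · x^4 term contributes only at subleading order (an O(1/n) relative correction).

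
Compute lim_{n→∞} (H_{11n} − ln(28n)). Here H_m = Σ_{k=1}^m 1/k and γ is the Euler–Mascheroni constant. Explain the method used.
lim = ln(11/28) + γ

By Euler-Maclaurin, H_m = ln m + γ + O(1/m). So
  H_{11n} − ln(28n) = ln(11n) + γ − ln(28n) + O(1/n)
                       = ln(11/28) + γ + O(1/n).
Hence the limit is ln(11/28) + γ.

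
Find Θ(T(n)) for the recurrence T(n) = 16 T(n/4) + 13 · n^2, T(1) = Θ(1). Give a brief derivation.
T(n) = Θ(n^2 log n)

log_4 16 = 2, and f(n) = 13 · n^2 = Θ(n^(log_4 16)). This is Case 2 of the master theorem: T(n) = Θ(f(n) · log n) = Θ(n^2 log n).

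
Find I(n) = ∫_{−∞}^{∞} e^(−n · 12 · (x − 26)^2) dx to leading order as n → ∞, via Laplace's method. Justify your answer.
I(n) = sqrt(π/(12n))

Here φ(x) = 12 · (x − 26)^2 has its unique minimum at x* = 26 with φ(x*) = 0 and φ''(x*) = 24. Laplace's method gives
  I(n) ~ e^(−n φ(x*)) · sqrt(2π / (n · φ''(x*))) = sqrt(2π / (24n)) = sqrt(π/(12n)).
This is exact: substituting u = (x − 26)·sqrt(12n) gives I(n) = (1/sqrt(12n)) ∫_{−∞}^{∞} e^(−u^2) du = sqrt(π/(12n)).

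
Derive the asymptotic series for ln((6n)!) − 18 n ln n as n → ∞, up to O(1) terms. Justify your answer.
ln((6n)!) − 18 n ln n = −12 n ln n + 6(ln 6 − 1) n + (1/2) ln(2π·6n) + O(1/n)

Stirling: ln((6n)!) = 6n ln(6n) − 6n + (1/2) ln(2π·6n) + O(1/n).
Expand 6n ln(6n) = 6n (ln n + ln 6) = 6n ln n + 6n ln 6.
Subtract 18n ln n: leading term is (6 − 18) n ln n = −12 n ln n. The next term is 6n ln 6 − 6n = 6(ln 6 − 1) n. Then the (1/2) ln(2π·6n) correction.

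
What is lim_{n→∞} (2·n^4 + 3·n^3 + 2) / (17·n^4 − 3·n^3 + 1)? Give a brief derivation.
lim = 2/17

For large n the leading n^4 terms dominate both numerator and denominator. Dividing top and bottom by n^4, every other term tends to 0, leaving 2/17.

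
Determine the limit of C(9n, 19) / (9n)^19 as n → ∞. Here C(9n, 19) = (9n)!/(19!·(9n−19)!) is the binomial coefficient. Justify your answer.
lim = 1/19! = 1/121645100408832000

With N = 9n → ∞: C(N, 19) / N^19 = [N(N−1)…(N−18)] / (19! · N^19) = (1/19!) · 1 · (1 − 1/(9n)) · … · (1 − 18/(9n)). Each factor → 1 as N → ∞, so the limit is 1/19! = 1/121645100408832000.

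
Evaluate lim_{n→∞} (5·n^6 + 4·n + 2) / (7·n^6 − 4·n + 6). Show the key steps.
lim = 5/7

For large n the leading n^6 terms dominate both numerator and denominator. Dividing top and bottom by n^6, every other term tends to 0, leaving 5/7.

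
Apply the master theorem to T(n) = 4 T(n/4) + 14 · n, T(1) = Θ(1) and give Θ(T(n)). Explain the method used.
T(n) = Θ(n log n)

log_4 4 = 1, and f(n) = 14 · n = Θ(n^(log_4 4)). This is Case 2 of the master theorem: T(n) = Θ(f(n) · log n) = Θ(n log n).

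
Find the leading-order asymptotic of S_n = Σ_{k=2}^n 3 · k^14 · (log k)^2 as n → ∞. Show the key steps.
S_n ~ n^15 · (log n)^2 / 5

By integral comparison, S_n = ∫_1^n 3 · x^14 · (log x)^2 dx + O(n^14 · (log n)^2). For the integral, the leading term of ∫_1^n x^14 (log x)^2 dx is n^15/15 · (log n)^2 (by repeated integration by parts; each step lowers the log-exponent and produces a relatively O(1/log n) correction). Hence S_n ~ n^15 · (log n)^2 / 5.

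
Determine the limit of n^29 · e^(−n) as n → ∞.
lim = 0

Exponentials with base > 1 dominate every fixed polynomial: for any fixed c, n^c / e^n → 0 as n → ∞ (e.g. by the ratio test, or since e^n grows faster than any power of n). Hence n^29 · e^(−n) = n^29 / e^n → 0.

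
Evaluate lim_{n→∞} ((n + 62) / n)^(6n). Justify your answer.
lim = e^372

Rewrite as (1 + 62/n)^(6n). By the standard limit (1 + x/n)^n → e^x, we have (1 + 62/n)^n → e^62, and raising to the 6th power gives e^372.
More precisely, ln[(1 + 62/n)^(6n)] = 6n · ln(1 + 62/n) = 6n · (62/n + O(1/n^2)) = 372 + O(1/n) → 372.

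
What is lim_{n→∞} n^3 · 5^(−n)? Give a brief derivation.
lim = 0

Exponentials with base > 1 dominate every fixed polynomial: for any fixed c, n^c / 5^n → 0 as n → ∞ (e.g. by the ratio test, or by writing 5^n = e^(n ln 5) and noting e^(n ln 5) / n^c → ∞). Hence n^3 · 5^(−n) = n^3 / 5^n → 0.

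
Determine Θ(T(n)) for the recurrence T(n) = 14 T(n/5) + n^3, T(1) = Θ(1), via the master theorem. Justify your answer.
T(n) = Θ(n^3)

log_5 14 ≈ 1.640. f(n) = n^3 dominates n^(log_5 14) since 3 > 1.640, and the regularity condition a·f(n/b) = 14·(n/5)^3 = (14/125)·n^3 ≤ c·f(n) holds with c = 14/125 ≈ 0.112 < 1. So this is Case 3: T(n) = Θ(f(n)) = Θ(n^3).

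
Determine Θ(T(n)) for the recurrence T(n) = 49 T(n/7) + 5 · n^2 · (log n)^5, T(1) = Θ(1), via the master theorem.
T(n) = Θ(n^2 · (log n)^6)

Here log_7 49 = 2 and f(n) = 5 · n^2 · (log n)^5 = Θ(n^(log_7 49) · (log n)^5). This is the extended Case 2 of the master theorem (f matches the critical exponent up to log factors), giving T(n) = Θ(n^(log_7 49) · (log n)^(5+1)) = Θ(n^2 · (log n)^6).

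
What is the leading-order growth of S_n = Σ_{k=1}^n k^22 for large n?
S_n ~ n^23 / 23

By integral comparison (Euler-Maclaurin), Σ_{k=1}^n k^22 = ∫_0^n x^22 dx + O(n^22) = n^23/23 + O(n^22). (Equivalently, Faulhaber's formula gives the same leading term.)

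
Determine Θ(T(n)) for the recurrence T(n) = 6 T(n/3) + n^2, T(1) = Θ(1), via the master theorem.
T(n) = Θ(n^2)

log_3 6 ≈ 1.631. f(n) = n^2 dominates n^(log_3 6) since 2 > 1.631, and the regularity condition a·f(n/b) = 6·(n/3)^2 = (6/9)·n^2 ≤ c·f(n) holds with c = 6/9 ≈ 0.667 < 1. So this is Case 3: T(n) = Θ(f(n)) = Θ(n^2).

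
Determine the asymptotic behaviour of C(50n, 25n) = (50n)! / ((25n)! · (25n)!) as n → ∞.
C(50n, 25n) ~ (4)^(25n) · sqrt(1/(π·25n))

Write N = 25n. Apply Stirling to each factorial:
  (2N)! ~ sqrt(2π·2N) · (2N/e)^(2N),
  N! ~ sqrt(2π N) · (N/e)^N,
  (1N)! ~ sqrt(2π·1N) · (1N/e)^(1N).
The exponential factors combine to (2N)^(2N) / (N^N · (1N)^(1N)) = 2^(2N)/1^(1N) = (2^2/1^1)^N = (4)^N.
The square-root prefactors combine to sqrt(2π·2N) / (sqrt(2π N)·sqrt(2π·1N)) = sqrt(2 / (2π·1·N)) = sqrt(1/(π·25n)).
Substituting N = 25n: C(50n, 25n) ~ (4)^(25n) · sqrt(1/(π·25n)).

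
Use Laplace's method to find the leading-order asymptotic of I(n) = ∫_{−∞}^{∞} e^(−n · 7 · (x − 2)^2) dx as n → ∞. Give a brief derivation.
I(n) = sqrt(π/(7n))

Here φ(x) = 7 · (x − 2)^2 has its unique minimum at x* = 2 with φ(x*) = 0 and φ''(x*) = 14. Laplace's method gives
  I(n) ~ e^(−n φ(x*)) · sqrt(2π / (n · φ''(x*))) = sqrt(2π / (14n)) = sqrt(π/(7n)).
This is exact: substituting u = (x − 2)·sqrt(7n) gives I(n) = (1/sqrt(7n)) ∫_{−∞}^{∞} e^(−u^2) du = sqrt(π/(7n)).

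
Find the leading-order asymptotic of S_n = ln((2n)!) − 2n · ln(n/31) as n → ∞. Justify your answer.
S_n ~ 2n · (ln 62 − 1) + O(ln n)

Stirling: ln((2n)!) = 2n ln(2n) − 2n + O(ln n).
  S_n = 2n ln(2n) − 2n − 2n ln(n/31) + O(ln n)
      = 2n ln(2n) − 2n ln n + 2n ln 31 − 2n + O(ln n)
      = 2n ln 2 + 2n ln 31 − 2n + O(ln n)
      = 2n (ln 62 − 1) + O(ln n).
Numerically ln(62) − 1 ≈ 3.1271.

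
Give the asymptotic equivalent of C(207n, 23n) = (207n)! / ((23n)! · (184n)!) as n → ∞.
C(207n, 23n) ~ (387420489/16777216)^(23n) · sqrt(9/(16π·23n))

Write N = 23n. Apply Stirling to each factorial:
  (9N)! ~ sqrt(2π·9N) · (9N/e)^(9N),
  N! ~ sqrt(2π N) · (N/e)^N,
  (8N)! ~ sqrt(2π·8N) · (8N/e)^(8N).
The exponential factors combine to (9N)^(9N) / (N^N · (8N)^(8N)) = 9^(9N)/8^(8N) = (9^9/8^8)^N = (387420489/16777216)^N.
The square-root prefactors combine to sqrt(2π·9N) / (sqrt(2π N)·sqrt(2π·8N)) = sqrt(9 / (2π·8·N)) = sqrt(9/(16π·23n)).
Substituting N = 23n: C(207n, 23n) ~ (387420489/16777216)^(23n) · sqrt(9/(16π·23n)).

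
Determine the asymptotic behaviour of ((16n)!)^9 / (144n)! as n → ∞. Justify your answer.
((16n)!)^9/(144n)! ~ ((2π·16n)^(8/2) / 3) · 9^(−9·16n)  →  0

Write N = 16n. Stirling: N! ~ sqrt(2π N)(N/e)^N and (9N)! ~ sqrt(2π·9N)·(9N/e)^(9N).
  (N!)^9/(9N)! ~ (2π N)^(9/2) (N/e)^(9N) / [sqrt(2π·9N) (9N/e)^(9N)]
     = (2π N)^(9/2) / sqrt(2π·9N) · (N/(9N))^(9N)
     = (2π N)^((9−1)/2) / 3 · 9^(−9N).
Since 9^9 > 1, the factor 9^(−9N) decays exponentially, so the ratio → 0. Substituting N = 16n gives the stated form.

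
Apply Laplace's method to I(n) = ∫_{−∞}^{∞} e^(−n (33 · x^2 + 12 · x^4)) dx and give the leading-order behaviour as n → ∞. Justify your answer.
I(n) ~ sqrt(π/(33n))

φ(x) = 33 · x^2 + 12 · x^4 has its unique global minimum at x* = 0 (since φ'(x) = 66x + 48x^3 = 0 only at x = 0 for real x with both coefficients positive, and φ → ∞ as |x| → ∞). At x* = 0, φ(0) = 0 and φ''(0) = 66. Laplace's method then gives
  I(n) ~ sqrt(2π / (n · φ''(0))) · e^(−n φ(0)) = sqrt(2π / (66n)) = sqrt(π/(33n)).
The 12 · x^4 term contributes only at subleading order (an O(1/n) relative correction).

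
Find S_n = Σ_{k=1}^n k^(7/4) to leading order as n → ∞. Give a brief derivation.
S_n ~ (4/11) · n^(11/4)

Integral comparison: Σ_{k=1}^n k^(7/4) = ∫_0^n x^(7/4) dx + O(n^(7/4)). The integral is n^(1 + 7/4) / (1 + 7/4) = n^((7+4)/4) / ((7+4)/4) = (4/11) · n^(11/4).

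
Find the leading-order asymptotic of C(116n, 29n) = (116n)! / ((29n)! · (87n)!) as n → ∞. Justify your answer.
C(116n, 29n) ~ (256/27)^(29n) · sqrt(2/(3π·29n))

Write N = 29n. Apply Stirling to each factorial:
  (4N)! ~ sqrt(2π·4N) · (4N/e)^(4N),
  N! ~ sqrt(2π N) · (N/e)^N,
  (3N)! ~ sqrt(2π·3N) · (3N/e)^(3N).
The exponential factors combine to (4N)^(4N) / (N^N · (3N)^(3N)) = 4^(4N)/3^(3N) = (4^4/3^3)^N = (256/27)^N.
The square-root prefactors combine to sqrt(2π·4N) / (sqrt(2π N)·sqrt(2π·3N)) = sqrt(4 / (2π·3·N)) = sqrt(2/(3π·29n)).
Substituting N = 29n: C(116n, 29n) ~ (256/27)^(29n) · sqrt(2/(3π·29n)).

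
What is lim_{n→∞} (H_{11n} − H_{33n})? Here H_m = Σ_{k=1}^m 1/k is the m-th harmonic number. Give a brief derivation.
lim = ln(11/33) = −ln 3

Euler-Maclaurin gives H_m = ln m + γ + 1/(2m) + O(1/m^2). The γ and O(1/m) terms cancel in the difference:
  H_{11n} − H_{33n} = ln(11n) − ln(33n) + O(1/n) = ln(11/33) + O(1/n).
Hence the limit is ln(11/33) = −ln 3.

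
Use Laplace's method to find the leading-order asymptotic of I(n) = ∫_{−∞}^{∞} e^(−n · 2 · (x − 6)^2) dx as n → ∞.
I(n) = sqrt(π/(2n))

Here φ(x) = 2 · (x − 6)^2 has its unique minimum at x* = 6 with φ(x*) = 0 and φ''(x*) = 4. Laplace's method gives
  I(n) ~ e^(−n φ(x*)) · sqrt(2π / (n · φ''(x*))) = sqrt(2π / (4n)) = sqrt(π/(2n)).
This is exact: substituting u = (x − 6)·sqrt(2n) gives I(n) = (1/sqrt(2n)) ∫_{−∞}^{∞} e^(−u^2) du = sqrt(π/(2n)).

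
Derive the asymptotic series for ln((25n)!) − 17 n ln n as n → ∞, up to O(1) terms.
ln((25n)!) − 17 n ln n = 8 n ln n + 25(ln 25 − 1) n + (1/2) ln(2π·25n) + O(1/n)

Stirling: ln((25n)!) = 25n ln(25n) − 25n + (1/2) ln(2π·25n) + O(1/n).
Expand 25n ln(25n) = 25n (ln n + ln 25) = 25n ln n + 25n ln 25.
Subtract 17n ln n: leading term is (25 − 17) n ln n = 8 n ln n. The next term is 25n ln 25 − 25n = 25(ln 25 − 1) n. Then the (1/2) ln(2π·25n) correction.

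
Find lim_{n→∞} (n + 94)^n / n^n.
lim = e^94

Rewrite as (1 + 94/n)^(n). By the standard limit (1 + x/n)^n → e^x, we have (1 + 94/n)^n → e^94, and raising to the 1st power gives e^94.
More precisely, ln[(1 + 94/n)^(n)] = n · ln(1 + 94/n) = n · (94/n + O(1/n^2)) = 94 + O(1/n) → 94.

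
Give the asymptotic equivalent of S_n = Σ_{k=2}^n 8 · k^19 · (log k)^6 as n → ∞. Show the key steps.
S_n ~ 2 · n^20 · (log n)^6 / 5

By integral comparison, S_n = ∫_1^n 8 · x^19 · (log x)^6 dx + O(n^19 · (log n)^6). For the integral, the leading term of ∫_1^n x^19 (log x)^6 dx is n^20/20 · (log n)^6 (by repeated integration by parts; each step lowers the log-exponent and produces a relatively O(1/log n) correction). Hence S_n ~ 2 · n^20 · (log n)^6 / 5.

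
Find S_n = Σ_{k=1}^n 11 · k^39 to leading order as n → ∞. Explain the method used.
S_n ~ 11 · n^40 / 40

By integral comparison (Euler-Maclaurin), Σ_{k=1}^n 11 · k^39 = 11 · ∫_0^n x^39 dx + O(n^39) = 11 · n^40/40 + O(n^39). (Equivalently, Faulhaber's formula gives the same leading term.)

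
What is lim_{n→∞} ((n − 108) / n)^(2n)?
lim = e^(−216)

Rewrite as (1 − 108/n)^(2n). By the standard limit (1 + x/n)^n → e^x, we have (1 − 108/n)^n → e^(−108), and raising to the 2nd power gives e^(−216).
More precisely, ln[(1 − 108/n)^(2n)] = 2n · ln(1 − 108/n) = 2n · (-108/n + O(1/n^2)) = -216 + O(1/n) → -216.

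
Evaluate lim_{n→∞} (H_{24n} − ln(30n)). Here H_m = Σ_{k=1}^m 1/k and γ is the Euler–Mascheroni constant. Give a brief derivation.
lim = ln(4/5) + γ

By Euler-Maclaurin, H_m = ln m + γ + O(1/m). So
  H_{24n} − ln(30n) = ln(24n) + γ − ln(30n) + O(1/n)
                       = ln(24/30) + γ + O(1/n).
Hence the limit is ln(24/30) + γ (= ln(4/5)).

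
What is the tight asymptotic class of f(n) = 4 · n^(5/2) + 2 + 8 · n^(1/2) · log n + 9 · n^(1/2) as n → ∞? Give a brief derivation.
f(n) ∈ Θ(n^(5/2))

Compare the terms by growth order. For large n, n^a · (log n)^b dominates n^a' · (log n)^b' iff a > a', or (a = a' and b > b'). Ranking the 4 terms shows the dominant one is 4 · n^(5/2). Hence f(n) ∈ Θ(n^(5/2)).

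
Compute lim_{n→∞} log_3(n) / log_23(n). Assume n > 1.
lim = ln(23) / ln(3) = log_3(23)

Change of base: log_3(n) = ln n / ln 3 and log_23(n) = ln n / ln 23. The ratio is (ln n / ln 3) · (ln 23 / ln n) = ln 23 / ln 3, a constant independent of n. So the limit is ln 23 / ln 3 = log_3(23).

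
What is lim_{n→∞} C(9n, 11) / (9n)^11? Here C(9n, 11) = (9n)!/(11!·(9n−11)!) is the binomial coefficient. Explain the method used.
lim = 1/11! = 1/39916800

With N = 9n → ∞: C(N, 11) / N^11 = [N(N−1)…(N−10)] / (11! · N^11) = (1/11!) · 1 · (1 − 1/(9n)) · … · (1 − 10/(9n)). Each factor → 1 as N → ∞, so the limit is 1/11! = 1/39916800.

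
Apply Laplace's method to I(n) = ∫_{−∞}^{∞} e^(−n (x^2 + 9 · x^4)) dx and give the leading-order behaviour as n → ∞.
I(n) ~ sqrt(π/n)

φ(x) = x^2 + 9 · x^4 has its unique global minimum at x* = 0 (since φ'(x) = 2x + 36x^3 = 0 only at x = 0 for real x with both coefficients positive, and φ → ∞ as |x| → ∞). At x* = 0, φ(0) = 0 and φ''(0) = 2. Laplace's method then gives
  I(n) ~ sqrt(2π / (n · φ''(0))) · e^(−n φ(0)) = sqrt(2π / (2n)) = sqrt(π/n).
The 9 · x^4 term contributes only at subleading order (an O(1/n) relative correction).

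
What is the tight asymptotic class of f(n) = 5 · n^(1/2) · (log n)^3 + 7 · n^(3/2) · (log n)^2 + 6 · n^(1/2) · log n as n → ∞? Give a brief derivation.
f(n) ∈ Θ(n^(3/2) · (log n)^2)

Compare the terms by growth order. For large n, n^a · (log n)^b dominates n^a' · (log n)^b' iff a > a', or (a = a' and b > b'). Ranking the 3 terms shows the dominant one is 7 · n^(3/2) · (log n)^2. Hence f(n) ∈ Θ(n^(3/2) · (log n)^2).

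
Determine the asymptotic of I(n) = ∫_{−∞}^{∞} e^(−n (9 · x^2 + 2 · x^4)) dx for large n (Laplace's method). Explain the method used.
I(n) ~ sqrt(π/(9n))

φ(x) = 9 · x^2 + 2 · x^4 has its unique global minimum at x* = 0 (since φ'(x) = 18x + 8x^3 = 0 only at x = 0 for real x with both coefficients positive, and φ → ∞ as |x| → ∞). At x* = 0, φ(0) = 0 and φ''(0) = 18. Laplace's method then gives
  I(n) ~ sqrt(2π / (n · φ''(0))) · e^(−n φ(0)) = sqrt(2π / (18n)) = sqrt(π/(9n)).
The 2 · x^4 term contributes only at subleading order (an O(1/n) relative correction).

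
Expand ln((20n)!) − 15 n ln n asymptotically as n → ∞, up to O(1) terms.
ln((20n)!) − 15 n ln n = 5 n ln n + 20(ln 20 − 1) n + (1/2) ln(2π·20n) + O(1/n)

Stirling: ln((20n)!) = 20n ln(20n) − 20n + (1/2) ln(2π·20n) + O(1/n).
Expand 20n ln(20n) = 20n (ln n + ln 20) = 20n ln n + 20n ln 20.
Subtract 15n ln n: leading term is (20 − 15) n ln n = 5 n ln n. The next term is 20n ln 20 − 20n = 20(ln 20 − 1) n. Then the (1/2) ln(2π·20n) correction.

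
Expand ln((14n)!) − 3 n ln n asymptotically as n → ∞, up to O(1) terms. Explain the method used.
ln((14n)!) − 3 n ln n = 11 n ln n + 14(ln 14 − 1) n + (1/2) ln(2π·14n) + O(1/n)

Stirling: ln((14n)!) = 14n ln(14n) − 14n + (1/2) ln(2π·14n) + O(1/n).
Expand 14n ln(14n) = 14n (ln n + ln 14) = 14n ln n + 14n ln 14.
Subtract 3n ln n: leading term is (14 − 3) n ln n = 11 n ln n. The next term is 14n ln 14 − 14n = 14(ln 14 − 1) n. Then the (1/2) ln(2π·14n) correction.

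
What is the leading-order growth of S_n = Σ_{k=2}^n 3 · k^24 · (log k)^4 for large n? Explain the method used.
S_n ~ 3 · n^25 · (log n)^4 / 25

By integral comparison, S_n = ∫_1^n 3 · x^24 · (log x)^4 dx + O(n^24 · (log n)^4). For the integral, the leading term of ∫_1^n x^24 (log x)^4 dx is n^25/25 · (log n)^4 (by repeated integration by parts; each step lowers the log-exponent and produces a relatively O(1/log n) correction). Hence S_n ~ 3 · n^25 · (log n)^4 / 25.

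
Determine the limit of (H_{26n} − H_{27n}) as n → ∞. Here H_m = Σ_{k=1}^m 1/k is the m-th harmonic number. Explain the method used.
lim = ln(26/27)

Euler-Maclaurin gives H_m = ln m + γ + 1/(2m) + O(1/m^2). The γ and O(1/m) terms cancel in the difference:
  H_{26n} − H_{27n} = ln(26n) − ln(27n) + O(1/n) = ln(26/27) + O(1/n).
Hence the limit is ln(26/27).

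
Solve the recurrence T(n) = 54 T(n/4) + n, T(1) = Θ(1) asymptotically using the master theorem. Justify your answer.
T(n) = Θ(n^(log_4 54))

Master theorem: compare f(n) = n to n^(log_4 54) where log_4 54 ≈ 2.877. Since 1 < log_4 54, we have f(n) = O(n^(log_4 54 − ε)) for some ε > 0 — Case 1. Hence T(n) = Θ(n^(log_4 54)).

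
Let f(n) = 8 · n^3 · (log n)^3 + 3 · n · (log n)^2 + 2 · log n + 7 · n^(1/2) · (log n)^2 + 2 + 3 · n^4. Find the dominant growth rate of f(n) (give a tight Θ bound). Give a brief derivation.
f(n) ∈ Θ(n^4)

Compare the terms by growth order. For large n, n^a · (log n)^b dominates n^a' · (log n)^b' iff a > a', or (a = a' and b > b'). Ranking the 6 terms shows the dominant one is 3 · n^4. Hence f(n) ∈ Θ(n^4).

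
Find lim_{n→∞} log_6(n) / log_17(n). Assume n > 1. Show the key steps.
lim = ln(17) / ln(6) = log_6(17)

Change of base: log_6(n) = ln n / ln 6 and log_17(n) = ln n / ln 17. The ratio is (ln n / ln 6) · (ln 17 / ln n) = ln 17 / ln 6, a constant independent of n. So the limit is ln 17 / ln 6 = log_6(17).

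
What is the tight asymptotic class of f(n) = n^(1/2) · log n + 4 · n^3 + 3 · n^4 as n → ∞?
f(n) ∈ Θ(n^4)

Compare the terms by growth order. For large n, n^a · (log n)^b dominates n^a' · (log n)^b' iff a > a', or (a = a' and b > b'). Ranking the 3 terms shows the dominant one is 3 · n^4. Hence f(n) ∈ Θ(n^4).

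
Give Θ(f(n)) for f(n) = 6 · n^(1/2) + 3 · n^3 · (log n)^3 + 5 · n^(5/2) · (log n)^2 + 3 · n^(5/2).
f(n) ∈ Θ(n^3 · (log n)^3)

Compare the terms by growth order. For large n, n^a · (log n)^b dominates n^a' · (log n)^b' iff a > a', or (a = a' and b > b'). Ranking the 4 terms shows the dominant one is 3 · n^3 · (log n)^3. Hence f(n) ∈ Θ(n^3 · (log n)^3).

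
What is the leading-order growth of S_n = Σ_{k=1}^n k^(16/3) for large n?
S_n ~ (3/19) · n^(19/3)

Integral comparison: Σ_{k=1}^n k^(16/3) = ∫_0^n x^(16/3) dx + O(n^(16/3)). The integral is n^(1 + 16/3) / (1 + 16/3) = n^((16+3)/3) / ((16+3)/3) = (3/19) · n^(19/3).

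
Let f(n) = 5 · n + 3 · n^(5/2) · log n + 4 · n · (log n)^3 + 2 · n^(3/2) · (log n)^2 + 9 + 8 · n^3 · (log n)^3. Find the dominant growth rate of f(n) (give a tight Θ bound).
f(n) ∈ Θ(n^3 · (log n)^3)

Compare the terms by growth order. For large n, n^a · (log n)^b dominates n^a' · (log n)^b' iff a > a', or (a = a' and b > b'). Ranking the 6 terms shows the dominant one is 8 · n^3 · (log n)^3. Hence f(n) ∈ Θ(n^3 · (log n)^3).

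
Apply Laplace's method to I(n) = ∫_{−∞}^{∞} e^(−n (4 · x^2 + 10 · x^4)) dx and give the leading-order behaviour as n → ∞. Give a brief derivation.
I(n) ~ sqrt(π/(4n))

φ(x) = 4 · x^2 + 10 · x^4 has its unique global minimum at x* = 0 (since φ'(x) = 8x + 40x^3 = 0 only at x = 0 for real x with both coefficients positive, and φ → ∞ as |x| → ∞). At x* = 0, φ(0) = 0 and φ''(0) = 8. Laplace's method then gives
  I(n) ~ sqrt(2π / (n · φ''(0))) · e^(−n φ(0)) = sqrt(2π / (8n)) = sqrt(π/(4n)).
The 10 · x^4 term contributes only at subleading order (an O(1/n) relative correction).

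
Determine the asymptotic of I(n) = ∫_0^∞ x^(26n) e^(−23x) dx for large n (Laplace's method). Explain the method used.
I(n) ~ (sqrt(2π·26n) / 23) · (26n/(23e))^(26n)

Write the integrand as exp(26n ln x − 23x) and set f(x) = 26n ln x − 23x. Then f'(x) = 26n/x − 23 = 0 at x* = 26n/23, and f''(x*) = −26n/x*^2 = −23^2/(26n). Laplace's method (interior maximum) gives
  I(n) ~ e^(f(x*)) · sqrt(2π / |f''(x*)|)
        = exp(26n ln(26n/23) − 26n) · sqrt(2π · 26n / 23^2)
        = (26n/23)^(26n) e^(−26n) · sqrt(2π·26n) / 23
        = (sqrt(2π·26n) / 23) · (26n/(23e))^(26n).
This matches Γ(26n+1)/23^(26n+1) with Stirling applied to Γ.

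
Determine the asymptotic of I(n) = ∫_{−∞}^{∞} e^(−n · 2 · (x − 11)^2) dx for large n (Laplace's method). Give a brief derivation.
I(n) = sqrt(π/(2n))

Here φ(x) = 2 · (x − 11)^2 has its unique minimum at x* = 11 with φ(x*) = 0 and φ''(x*) = 4. Laplace's method gives
  I(n) ~ e^(−n φ(x*)) · sqrt(2π / (n · φ''(x*))) = sqrt(2π / (4n)) = sqrt(π/(2n)).
This is exact: substituting u = (x − 11)·sqrt(2n) gives I(n) = (1/sqrt(2n)) ∫_{−∞}^{∞} e^(−u^2) du = sqrt(π/(2n)).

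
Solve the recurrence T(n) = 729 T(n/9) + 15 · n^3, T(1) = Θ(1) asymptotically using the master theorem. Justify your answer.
T(n) = Θ(n^3 log n)

log_9 729 = 3, and f(n) = 15 · n^3 = Θ(n^(log_9 729)). This is Case 2 of the master theorem: T(n) = Θ(f(n) · log n) = Θ(n^3 log n).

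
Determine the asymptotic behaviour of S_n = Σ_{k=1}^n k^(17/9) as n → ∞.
S_n ~ (9/26) · n^(26/9)

Integral comparison: Σ_{k=1}^n k^(17/9) = ∫_0^n x^(17/9) dx + O(n^(17/9)). The integral is n^(1 + 17/9) / (1 + 17/9) = n^((17+9)/9) / ((17+9)/9) = (9/26) · n^(26/9).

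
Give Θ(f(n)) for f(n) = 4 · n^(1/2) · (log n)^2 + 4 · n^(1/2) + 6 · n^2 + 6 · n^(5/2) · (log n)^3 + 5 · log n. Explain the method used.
f(n) ∈ Θ(n^(5/2) · (log n)^3)

Compare the terms by growth order. For large n, n^a · (log n)^b dominates n^a' · (log n)^b' iff a > a', or (a = a' and b > b'). Ranking the 5 terms shows the dominant one is 6 · n^(5/2) · (log n)^3. Hence f(n) ∈ Θ(n^(5/2) · (log n)^3).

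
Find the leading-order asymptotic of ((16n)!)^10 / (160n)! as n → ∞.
((16n)!)^10/(160n)! ~ ((2π·16n)^(9/2) / sqrt(10)) · 10^(−10·16n)  →  0

Write N = 16n. Stirling: N! ~ sqrt(2π N)(N/e)^N and (10N)! ~ sqrt(2π·10N)·(10N/e)^(10N).
  (N!)^10/(10N)! ~ (2π N)^(10/2) (N/e)^(10N) / [sqrt(2π·10N) (10N/e)^(10N)]
     = (2π N)^(10/2) / sqrt(2π·10N) · (N/(10N))^(10N)
     = (2π N)^((10−1)/2) / sqrt(10) · 10^(−10N).
Since 10^10 > 1, the factor 10^(−10N) decays exponentially, so the ratio → 0. Substituting N = 16n gives the stated form.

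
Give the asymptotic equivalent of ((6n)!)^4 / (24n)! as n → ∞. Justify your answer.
((6n)!)^4/(24n)! ~ ((2π·6n)^(3/2) / 2) · 4^(−4·6n)  →  0

Write N = 6n. Stirling: N! ~ sqrt(2π N)(N/e)^N and (4N)! ~ sqrt(2π·4N)·(4N/e)^(4N).
  (N!)^4/(4N)! ~ (2π N)^(4/2) (N/e)^(4N) / [sqrt(2π·4N) (4N/e)^(4N)]
     = (2π N)^(4/2) / sqrt(2π·4N) · (N/(4N))^(4N)
     = (2π N)^((4−1)/2) / 2 · 4^(−4N).
Since 4^4 > 1, the factor 4^(−4N) decays exponentially, so the ratio → 0. Substituting N = 6n gives the stated form.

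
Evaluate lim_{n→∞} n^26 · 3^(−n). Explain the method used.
lim = 0

Exponentials with base > 1 dominate every fixed polynomial: for any fixed c, n^c / 3^n → 0 as n → ∞ (e.g. by the ratio test, or by writing 3^n = e^(n ln 3) and noting e^(n ln 3) / n^c → ∞). Hence n^26 · 3^(−n) = n^26 / 3^n → 0.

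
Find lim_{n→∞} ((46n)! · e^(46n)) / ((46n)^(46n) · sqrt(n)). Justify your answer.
lim = sqrt(2π·46)

Stirling: (46n)! ~ sqrt(2π·46n) · (46n/e)^(46n). Hence
  (46n)! · e^(46n) / (46n)^(46n) ~ sqrt(2π·46n).
Dividing by sqrt(n): sqrt(2π·46n) / sqrt(n) = sqrt(2π·46) · n^((1−1)/2), so the limit is sqrt(2π·46).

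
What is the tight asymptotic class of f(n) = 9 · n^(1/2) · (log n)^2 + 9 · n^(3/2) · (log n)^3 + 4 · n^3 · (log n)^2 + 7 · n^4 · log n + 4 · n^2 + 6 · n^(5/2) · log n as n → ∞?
f(n) ∈ Θ(n^4 · log n)

Compare the terms by growth order. For large n, n^a · (log n)^b dominates n^a' · (log n)^b' iff a > a', or (a = a' and b > b'). Ranking the 6 terms shows the dominant one is 7 · n^4 · log n. Hence f(n) ∈ Θ(n^4 · log n).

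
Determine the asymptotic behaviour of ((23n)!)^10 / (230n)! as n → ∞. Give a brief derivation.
((23n)!)^10/(230n)! ~ ((2π·23n)^(9/2) / sqrt(10)) · 10^(−10·23n)  →  0

Write N = 23n. Stirling: N! ~ sqrt(2π N)(N/e)^N and (10N)! ~ sqrt(2π·10N)·(10N/e)^(10N).
  (N!)^10/(10N)! ~ (2π N)^(10/2) (N/e)^(10N) / [sqrt(2π·10N) (10N/e)^(10N)]
     = (2π N)^(10/2) / sqrt(2π·10N) · (N/(10N))^(10N)
     = (2π N)^((10−1)/2) / sqrt(10) · 10^(−10N).
Since 10^10 > 1, the factor 10^(−10N) decays exponentially, so the ratio → 0. Substituting N = 23n gives the stated form.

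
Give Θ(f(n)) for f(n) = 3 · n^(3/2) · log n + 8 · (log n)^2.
f(n) ∈ Θ(n^(3/2) · log n)

Compare the terms by growth order. For large n, n^a · (log n)^b dominates n^a' · (log n)^b' iff a > a', or (a = a' and b > b'). Ranking the 2 terms shows the dominant one is 3 · n^(3/2) · log n. Hence f(n) ∈ Θ(n^(3/2) · log n).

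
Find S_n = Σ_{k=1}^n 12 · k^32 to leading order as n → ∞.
S_n ~ 4 · n^33 / 11

By integral comparison (Euler-Maclaurin), Σ_{k=1}^n 12 · k^32 = 12 · ∫_0^n x^32 dx + O(n^32) = 12 · n^33/33 = 4 · n^33 / 11 + O(n^32). (Equivalently, Faulhaber's formula gives the same leading term.)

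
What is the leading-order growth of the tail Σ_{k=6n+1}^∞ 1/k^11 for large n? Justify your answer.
Σ_{k>6n} 1/k^11 ~ 1/(10 · (6n)^10)

Compare to the integral: ∫_{6n}^∞ x^(−11) dx = [−x^(−10)/10]_{6n}^∞ = 1/((11−1)·(6n)^10). Euler-Maclaurin then gives
  Σ_{k>6n} 1/k^11 = ∫_{6n}^∞ dx/x^11 − 1/(2·(6n)^11) + O(1/(6n)^12).
(Equivalently this is ζ(11) − Σ_{k≤6n} 1/k^11.)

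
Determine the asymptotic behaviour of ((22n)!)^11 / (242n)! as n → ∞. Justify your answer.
((22n)!)^11/(242n)! ~ ((2π·22n)^(10/2) / sqrt(11)) · 11^(−11·22n)  →  0

Write N = 22n. Stirling: N! ~ sqrt(2π N)(N/e)^N and (11N)! ~ sqrt(2π·11N)·(11N/e)^(11N).
  (N!)^11/(11N)! ~ (2π N)^(11/2) (N/e)^(11N) / [sqrt(2π·11N) (11N/e)^(11N)]
     = (2π N)^(11/2) / sqrt(2π·11N) · (N/(11N))^(11N)
     = (2π N)^((11−1)/2) / sqrt(11) · 11^(−11N).
Since 11^11 > 1, the factor 11^(−11N) decays exponentially, so the ratio → 0. Substituting N = 22n gives the stated form.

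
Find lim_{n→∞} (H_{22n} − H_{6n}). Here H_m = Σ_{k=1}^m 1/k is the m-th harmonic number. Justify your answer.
lim = ln(22/6) = ln(11/3)

Euler-Maclaurin gives H_m = ln m + γ + 1/(2m) + O(1/m^2). The γ and O(1/m) terms cancel in the difference:
  H_{22n} − H_{6n} = ln(22n) − ln(6n) + O(1/n) = ln(22/6) + O(1/n).
Hence the limit is ln(22/6) = ln(11/3).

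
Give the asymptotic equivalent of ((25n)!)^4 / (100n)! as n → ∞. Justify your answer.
((25n)!)^4/(100n)! ~ ((2π·25n)^(3/2) / 2) · 4^(−4·25n)  →  0

Write N = 25n. Stirling: N! ~ sqrt(2π N)(N/e)^N and (4N)! ~ sqrt(2π·4N)·(4N/e)^(4N).
  (N!)^4/(4N)! ~ (2π N)^(4/2) (N/e)^(4N) / [sqrt(2π·4N) (4N/e)^(4N)]
     = (2π N)^(4/2) / sqrt(2π·4N) · (N/(4N))^(4N)
     = (2π N)^((4−1)/2) / 2 · 4^(−4N).
Since 4^4 > 1, the factor 4^(−4N) decays exponentially, so the ratio → 0. Substituting N = 25n gives the stated form.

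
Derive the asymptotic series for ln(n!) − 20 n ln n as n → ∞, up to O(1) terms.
ln(n!) − 20 n ln n = −19 n ln n − n + (1/2) ln(2π n) + O(1/n)

Stirling: ln((n)!) = n ln(n) − n + (1/2) ln(2π·n) + O(1/n).
Here n ln(n) = n ln n.
Subtract 20n ln n: leading term is (1 − 20) n ln n = −19 n ln n. The next term is −n. Then the (1/2) ln(2π·n) correction.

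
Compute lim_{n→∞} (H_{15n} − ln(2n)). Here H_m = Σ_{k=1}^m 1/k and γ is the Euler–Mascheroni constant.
lim = ln(15/2) + γ

By Euler-Maclaurin, H_m = ln m + γ + O(1/m). So
  H_{15n} − ln(2n) = ln(15n) + γ − ln(2n) + O(1/n)
                       = ln(15/2) + γ + O(1/n).
Hence the limit is ln(15/2) + γ.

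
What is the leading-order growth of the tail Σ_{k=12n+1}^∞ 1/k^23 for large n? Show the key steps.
Σ_{k>12n} 1/k^23 ~ 1/(22 · (12n)^22)

Compare to the integral: ∫_{12n}^∞ x^(−23) dx = [−x^(−22)/22]_{12n}^∞ = 1/((23−1)·(12n)^22). Euler-Maclaurin then gives
  Σ_{k>12n} 1/k^23 = ∫_{12n}^∞ dx/x^23 − 1/(2·(12n)^23) + O(1/(12n)^24).
(Equivalently this is ζ(23) − Σ_{k≤12n} 1/k^23.)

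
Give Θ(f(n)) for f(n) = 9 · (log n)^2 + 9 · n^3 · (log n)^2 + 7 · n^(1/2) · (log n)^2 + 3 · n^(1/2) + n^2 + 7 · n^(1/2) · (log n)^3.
f(n) ∈ Θ(n^3 · (log n)^2)

Compare the terms by growth order. For large n, n^a · (log n)^b dominates n^a' · (log n)^b' iff a > a', or (a = a' and b > b'). Ranking the 6 terms shows the dominant one is 9 · n^3 · (log n)^2. Hence f(n) ∈ Θ(n^3 · (log n)^2).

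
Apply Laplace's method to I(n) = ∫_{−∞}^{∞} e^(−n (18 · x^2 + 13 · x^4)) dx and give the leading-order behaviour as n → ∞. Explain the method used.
I(n) ~ sqrt(π/(18n))

φ(x) = 18 · x^2 + 13 · x^4 has its unique global minimum at x* = 0 (since φ'(x) = 36x + 52x^3 = 0 only at x = 0 for real x with both coefficients positive, and φ → ∞ as |x| → ∞). At x* = 0, φ(0) = 0 and φ''(0) = 36. Laplace's method then gives
  I(n) ~ sqrt(2π / (n · φ''(0))) · e^(−n φ(0)) = sqrt(2π / (36n)) = sqrt(π/(18n)).
The 13 · x^4 term contributes only at subleading order (an O(1/n) relative correction).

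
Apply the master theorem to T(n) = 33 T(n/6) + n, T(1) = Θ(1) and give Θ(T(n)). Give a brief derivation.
T(n) = Θ(n^(log_6 33))

Master theorem: compare f(n) = n to n^(log_6 33) where log_6 33 ≈ 1.951. Since 1 < log_6 33, we have f(n) = O(n^(log_6 33 − ε)) for some ε > 0 — Case 1. Hence T(n) = Θ(n^(log_6 33)).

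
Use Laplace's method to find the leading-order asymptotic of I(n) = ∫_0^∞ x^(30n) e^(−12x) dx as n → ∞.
I(n) ~ (sqrt(2π·30n) / 12) · (30n/(12e))^(30n)

Write the integrand as exp(30n ln x − 12x) and set f(x) = 30n ln x − 12x. Then f'(x) = 30n/x − 12 = 0 at x* = 30n/12, and f''(x*) = −30n/x*^2 = −12^2/(30n). Laplace's method (interior maximum) gives
  I(n) ~ e^(f(x*)) · sqrt(2π / |f''(x*)|)
        = exp(30n ln(30n/12) − 30n) · sqrt(2π · 30n / 12^2)
        = (30n/12)^(30n) e^(−30n) · sqrt(2π·30n) / 12
        = (sqrt(2π·30n) / 12) · (30n/(12e))^(30n).
This matches Γ(30n+1)/12^(30n+1) with Stirling applied to Γ.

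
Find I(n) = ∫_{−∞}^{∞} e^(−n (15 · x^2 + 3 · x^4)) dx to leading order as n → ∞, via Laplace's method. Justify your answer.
I(n) ~ sqrt(π/(15n))

φ(x) = 15 · x^2 + 3 · x^4 has its unique global minimum at x* = 0 (since φ'(x) = 30x + 12x^3 = 0 only at x = 0 for real x with both coefficients positive, and φ → ∞ as |x| → ∞). At x* = 0, φ(0) = 0 and φ''(0) = 30. Laplace's method then gives
  I(n) ~ sqrt(2π / (n · φ''(0))) · e^(−n φ(0)) = sqrt(2π / (30n)) = sqrt(π/(15n)).
The 3 · x^4 term contributes only at subleading order (an O(1/n) relative correction).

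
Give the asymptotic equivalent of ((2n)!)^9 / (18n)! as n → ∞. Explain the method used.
((2n)!)^9/(18n)! ~ ((2π·2n)^(8/2) / 3) · 9^(−9·2n)  →  0

Write N = 2n. Stirling: N! ~ sqrt(2π N)(N/e)^N and (9N)! ~ sqrt(2π·9N)·(9N/e)^(9N).
  (N!)^9/(9N)! ~ (2π N)^(9/2) (N/e)^(9N) / [sqrt(2π·9N) (9N/e)^(9N)]
     = (2π N)^(9/2) / sqrt(2π·9N) · (N/(9N))^(9N)
     = (2π N)^((9−1)/2) / 3 · 9^(−9N).
Since 9^9 > 1, the factor 9^(−9N) decays exponentially, so the ratio → 0. Substituting N = 2n gives the stated form.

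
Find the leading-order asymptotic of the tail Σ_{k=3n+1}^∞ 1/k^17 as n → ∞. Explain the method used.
Σ_{k>3n} 1/k^17 ~ 1/(16 · (3n)^16)

Compare to the integral: ∫_{3n}^∞ x^(−17) dx = [−x^(−16)/16]_{3n}^∞ = 1/((17−1)·(3n)^16). Euler-Maclaurin then gives
  Σ_{k>3n} 1/k^17 = ∫_{3n}^∞ dx/x^17 − 1/(2·(3n)^17) + O(1/(3n)^18).
(Equivalently this is ζ(17) − Σ_{k≤3n} 1/k^17.)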